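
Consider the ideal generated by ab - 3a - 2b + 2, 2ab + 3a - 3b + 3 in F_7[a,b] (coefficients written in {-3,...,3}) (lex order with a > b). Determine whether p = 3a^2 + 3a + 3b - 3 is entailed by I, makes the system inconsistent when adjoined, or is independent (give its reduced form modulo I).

First compute the reduced Gröbner basis of I by Buchberger's algorithm.
f_1 = ab - 3a - 2b + 2, LT = ab.
f_2 = 2ab + 3a - 3b + 3, LT = ab.

S(f_1,f_2): lcm = ab. S = -a + 3b - 3.
  leading term a: no divisor's leading term divides it; move -a to the remainder.
  leading term b: no divisor's leading term divides it; move 3b to the remainder.
  leading term 1: no divisor's leading term divides it; move -3 to the remainder.
  remainder -a + 3b - 3 ≠ 0; add h_3 = -a + 3b - 3 to the basis.

S(f_1,h_3): lcm = ab. S = -3a + 3b^2 + 2b + 2.
  leading term a: subtract (3)·h_3 from -3a + 3b^2 + 2b + 2 → 3b^2 - 3
  leading term b^2: no divisor's leading term divides it; move 3b^2 to the remainder.
  leading term 1: no divisor's leading term divides it; move -3 to the remainder.
  remainder 3b^2 - 3 ≠ 0; add h_4 = 3b^2 - 3 to the basis.

The other S-polynomials (S(f_2,h_3), S(f_1,h_4), S(f_2,h_4), S(h_3,h_4)) all reduce to 0 modulo the current basis, so we have a Gröbner basis.
Inter-reduce: drop elements whose leading term is divisible by another's, tail-reduce, and make monic.
Reduced Gröbner basis: {a - 3b + 3, b^2 - 1}.
Label its elements g_1 = a - 3b + 3, g_2 = b^2 - 1.

Reduce p = 3a^2 + 3a + 3b - 3 modulo G:
  leading term a^2: subtract (3a)·g_1 from 3a^2 + 3a + 3b - 3 → 2ab + a + 3b - 3
  leading term ab: subtract (2b)·g_1 from 2ab + a + 3b - 3 → a - b^2 - 3b - 3
  leading term a: subtract (1)·g_1 from a - b^2 - 3b - 3 → -b^2 + 1
  leading term b^2: subtract (-1)·g_2 from -b^2 + 1 → 0
  normal form = 0.
Since the normal form is 0, p ∈ I.

3a^2 + 3a + 3b - 3 lies in I (it reduces to 0).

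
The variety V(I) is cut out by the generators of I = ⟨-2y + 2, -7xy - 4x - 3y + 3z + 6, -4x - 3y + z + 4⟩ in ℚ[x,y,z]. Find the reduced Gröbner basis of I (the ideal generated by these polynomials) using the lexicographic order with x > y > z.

G = {x, y - 1, z + 1}

f_1 = -2y + 2, LT = y.
f_2 = -7xy - 4x - 3y + 3z + 6, LT = xy.
f_3 = -4x - 3y + z + 4, LT = x.

S(f_1,f_2): lcm = xy. S = -11/7x - 3/7y + 3/7z + 6/7.
  leading term x: subtract (11/28)·f_3 from -11/7x - 3/7y + 3/7z + 6/7 → ¾y + 1/28z - 5/7
  leading term y: subtract (-⅜)·f_1 from ¾y + 1/28z - 5/7 → 1/28z + 1/28
  leading term z: no divisor's leading term divides it; move 1/28z to the remainder.
  leading term 1: no divisor's leading term divides it; move 1/28 to the remainder.
  remainder 1/28z + 1/28 ≠ 0; add g_4 = 1/28z + 1/28 to the basis.

The other S-polynomials (S(f_1,f_3), S(f_2,f_3), S(f_1,g_4), S(f_2,g_4), S(f_3,g_4)) all reduce to 0 modulo the current basis, so we have a Gröbner basis.
Inter-reduce: drop elements whose leading term is divisible by another's, tail-reduce, and make monic.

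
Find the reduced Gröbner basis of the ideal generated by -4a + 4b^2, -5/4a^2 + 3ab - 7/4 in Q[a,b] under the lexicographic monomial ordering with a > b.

G = {a - b^2, b^4 - 12/5b^3 + 7/5}

This is the nonlinear analogue of row-reducing a linear system.

f_1 = -4a + 4b^2, LT = a.
f_2 = -5/4a^2 + 3ab - 7/4, LT = a^2.

S(f_1,f_2): lcm = a^2. S = -ab^2 + 12/5ab - 7/5.
  leading term ab^2: subtract (1/4b^2)·f_1 from -ab^2 + 12/5ab - 7/5 → 12/5ab - b^4 - 7/5
  leading term ab: subtract (-3/5b)·f_1 from 12/5ab - b^4 - 7/5 → -b^4 + 12/5b^3 - 7/5
  leading term b^4: no divisor's leading term divides it; move -b^4 to the remainder.
  leading term b^3: no divisor's leading term divides it; move 12/5b^3 to the remainder.
  leading term 1: no divisor's leading term divides it; move -7/5 to the remainder.
  remainder -b^4 + 12/5b^3 - 7/5 ≠ 0; add g_3 = -b^4 + 12/5b^3 - 7/5 to the basis.

The other S-polynomials (S(f_1,g_3), S(f_2,g_3)) all reduce to 0 modulo the current basis, so we have a Gröbner basis.
Inter-reduce: drop elements whose leading term is divisible by another's, tail-reduce, and make monic.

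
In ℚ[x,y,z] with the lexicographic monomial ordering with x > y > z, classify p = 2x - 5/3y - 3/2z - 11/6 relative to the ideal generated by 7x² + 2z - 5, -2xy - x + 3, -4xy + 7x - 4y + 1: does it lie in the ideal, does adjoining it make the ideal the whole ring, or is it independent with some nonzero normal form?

2x - 5/3y - 3/2z - 11/6 lies in I (it reduces to 0).

First compute the reduced Gröbner basis of I by Buchberger's algorithm.
f_1 = 7x² + 2z - 5, LT = x².
f_2 = -2xy - x + 3, LT = xy.
f_3 = -4xy + 7x - 4y + 1, LT = xy.

S(f_1,f_2): lcm = x²y. S = -½x² + 3/2x + 2/7yz - 5/7y.
  leading term x²: subtract (-1/14)·f_1 from -½x² + 3/2x + 2/7yz - 5/7y → 3/2x + 2/7yz - 5/7y + 1/7z - 5/14
  leading term x: no divisor's leading term divides it; move 3/2x to the remainder.
  leading term yz: no divisor's leading term divides it; move 2/7yz to the remainder.
  leading term y: no divisor's leading term divides it; move -5/7y to the remainder.
  leading term z: no divisor's leading term divides it; move 1/7z to the remainder.
  leading term 1: no divisor's leading term divides it; move -5/14 to the remainder.
  remainder 3/2x + 2/7yz - 5/7y + 1/7z - 5/14 ≠ 0; add h_4 = 3/2x + 2/7yz - 5/7y + 1/7z - 5/14 to the basis.

S(f_1,f_3): lcm = x²y. S = 7/4x² - xy + ¼x + 2/7yz - 5/7y.
  leading term x²: subtract (¼)·f_1 from 7/4x² - xy + ¼x + 2/7yz - 5/7y → -xy + ¼x + 2/7yz - 5/7y - ½z + 5/4
  leading term xy: subtract (½)·f_2 from -xy + ¼x + 2/7yz - 5/7y - ½z + 5/4 → ¾x + 2/7yz - 5/7y - ½z - ¼
  leading term x: subtract (½)·h_4 from ¾x + 2/7yz - 5/7y - ½z - ¼ → 1/7yz - 5/14y - 4/7z - 1/14
  leading term yz: no divisor's leading term divides it; move 1/7yz to the remainder.
  leading term y: no divisor's leading term divides it; move -5/14y to the remainder.
  leading term z: no divisor's leading term divides it; move -4/7z to the remainder.
  leading term 1: no divisor's leading term divides it; move -1/14 to the remainder.
  remainder 1/7yz - 5/14y - 4/7z - 1/14 ≠ 0; add h_5 = 1/7yz - 5/14y - 4/7z - 1/14 to the basis.

S(f_2,f_3): lcm = xy. S = 9/4x - y - 5/4.
  leading term x: subtract (3/2)·h_4 from 9/4x - y - 5/4 → -3/7yz + 1/14y - 3/14z - 5/7
  leading term yz: subtract (-3)·h_5 from -3/7yz + 1/14y - 3/14z - 5/7 → -y - 27/14z - 13/14
  leading term y: no divisor's leading term divides it; move -y to the remainder.
  leading term z: no divisor's leading term divides it; move -27/14z to the remainder.
  leading term 1: no divisor's leading term divides it; move -13/14 to the remainder.
  remainder -y - 27/14z - 13/14 ≠ 0; add h_6 = -y - 27/14z - 13/14 to the basis.

S(f_2,h_5): lcm = xyz. S = 5/2xy + 9/2xz + ½x - 3/2z.
  leading term xy: subtract (-5/4)·f_2 from 5/2xy + 9/2xz + ½x - 3/2z → 9/2xz - ¾x - 3/2z + 15/4
  leading term xz: subtract (3z)·h_4 from 9/2xz - ¾x - 3/2z + 15/4 → -¾x - 6/7yz² + 15/7yz - 3/7z² - 3/7z + 15/4
  leading term x: subtract (-½)·h_4 from -¾x - 6/7yz² + 15/7yz - 3/7z² - 3/7z + 15/4 → -6/7yz² + 16/7yz - 5/14y - 3/7z² - 5/14z + 25/7
  leading term yz²: subtract (-6z)·h_5 from -6/7yz² + 16/7yz - 5/14y - 3/7z² - 5/14z + 25/7 → 1/7yz - 5/14y - 27/7z² - 11/14z + 25/7
  leading term yz: subtract (1)·h_5 from 1/7yz - 5/14y - 27/7z² - 11/14z + 25/7 → -27/7z² - 3/14z + 51/14
  leading term z²: no divisor's leading term divides it; move -27/7z² to the remainder.
  leading term z: no divisor's leading term divides it; move -3/14z to the remainder.
  leading term 1: no divisor's leading term divides it; move 51/14 to the remainder.
  remainder -27/7z² - 3/14z + 51/14 ≠ 0; add h_7 = -27/7z² - 3/14z + 51/14 to the basis.

The other S-polynomials (S(f_1,h_4), S(f_2,h_4), S(f_3,h_4), S(f_1,h_5), S(f_3,h_5), S(h_4,h_5), S(f_1,h_6), S(f_2,h_6), S(f_3,h_6), S(h_4,h_6), S(h_5,h_6), S(f_1,h_7), S(f_2,h_7), S(f_3,h_7), S(h_4,h_7), S(h_5,h_7), S(h_6,h_7)) all reduce to 0 modulo the current basis, so we have a Gröbner basis.
Inter-reduce: drop elements whose leading term is divisible by another's, tail-reduce, and make monic.
Reduced Gröbner basis: {x + 6/7z - 1/7, y + 27/14z + 13/14, z² + 1/18z - 17/18}.
Label its elements g_1 = x + 6/7z - 1/7, g_2 = y + 27/14z + 13/14, g_3 = z² + 1/18z - 17/18.

Reduce p = 2x - 5/3y - 3/2z - 11/6 modulo G:
  leading term x: subtract (2)·g_1 from 2x - 5/3y - 3/2z - 11/6 → -5/3y - 45/14z - 65/42
  leading term y: subtract (-5/3)·g_2 from -5/3y - 45/14z - 65/42 → 0
  normal form = 0.
Since the normal form is 0, p ∈ I.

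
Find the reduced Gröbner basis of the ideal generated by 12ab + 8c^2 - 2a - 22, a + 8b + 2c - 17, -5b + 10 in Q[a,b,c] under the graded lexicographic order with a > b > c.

f_1 = 12ab + 8c^2 - 2a - 22, LT = ab.
f_2 = a + 8b + 2c - 17, LT = a.
f_3 = -5b + 10, LT = b.

S(f_1,f_2): lcm = ab. S = -8b^2 - 2bc + 2/3c^2 - 1/6a + 17b - 11/6.
  leading term b^2: subtract (8/5b)·f_3 from -8b^2 - 2bc + 2/3c^2 - 1/6a + 17b - 11/6 → -2bc + 2/3c^2 - 1/6a + b - 11/6
  leading term bc: subtract (2/5c)·f_3 from -2bc + 2/3c^2 - 1/6a + b - 11/6 → 2/3c^2 - 1/6a + b - 4c - 11/6
  leading term c^2: no divisor's leading term divides it; move 2/3c^2 to the remainder.
  leading term a: subtract (-1/6)·f_2 from -1/6a + b - 4c - 11/6 → 7/3b - 11/3c - 14/3
  leading term b: subtract (-7/15)·f_3 from 7/3b - 11/3c - 14/3 → -11/3c
  leading term c: no divisor's leading term divides it; move -11/3c to the remainder.
  remainder 2/3c^2 - 11/3c ≠ 0; add g_4 = 2/3c^2 - 11/3c to the basis.

The other S-polynomials (S(f_1,f_3), S(f_2,f_3), S(f_1,g_4), S(f_2,g_4), S(f_3,g_4)) all reduce to 0 modulo the current basis, so we have a Gröbner basis.
Inter-reduce: drop elements whose leading term is divisible by another's, tail-reduce, and make monic.

G = {c^2 - 11/2c, a + 2c - 1, b - 2}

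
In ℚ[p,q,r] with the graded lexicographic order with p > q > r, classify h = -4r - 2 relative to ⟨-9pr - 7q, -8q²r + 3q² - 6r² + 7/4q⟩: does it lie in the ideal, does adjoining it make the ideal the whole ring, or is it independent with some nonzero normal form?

-4r - 2 is independent of I; its normal form modulo I is -4r - 2.

First compute the reduced Gröbner basis of I by Buchberger's algorithm.
f_1 = -9pr - 7q, LT = pr.
f_2 = -8q²r + 3q² - 6r² + 7/4q, LT = q²r.

S(f_1,f_2): lcm = pq²r. S = ⅜pq² - ¾pr² + 7/9q³ + 7/32pq.
  leading term pq²: no divisor's leading term divides it; move ⅜pq² to the remainder.
  leading term pr²: subtract (1/12r)·f_1 from -¾pr² + 7/9q³ + 7/32pq → 7/9q³ + 7/32pq + 7/12qr
  leading term q³: no divisor's leading term divides it; move 7/9q³ to the remainder.
  leading term pq: no divisor's leading term divides it; move 7/32pq to the remainder.
  leading term qr: no divisor's leading term divides it; move 7/12qr to the remainder.
  remainder ⅜pq² + 7/9q³ + 7/32pq + 7/12qr ≠ 0; add k_3 = ⅜pq² + 7/9q³ + 7/32pq + 7/12qr to the basis.

The other S-polynomials (S(f_1,k_3), S(f_2,k_3)) all reduce to 0 modulo the current basis, so we have a Gröbner basis.
Inter-reduce: drop elements whose leading term is divisible by another's, tail-reduce, and make monic.
Reduced Gröbner basis: {pq² + 56/27q³ + 7/12pq + 14/9qr, q²r - ⅜q² + ¾r² - 7/32q, pr + 7/9q}.
Label its elements g_1 = pq² + 56/27q³ + 7/12pq + 14/9qr, g_2 = q²r - ⅜q² + ¾r² - 7/32q, g_3 = pr + 7/9q.

Reduce h = -4r - 2 modulo G:
  leading term r: no divisor's leading term divides it; move -4r to the remainder.
  leading term 1: no divisor's leading term divides it; move -2 to the remainder.
  normal form = -4r - 2.
The normal form is nonzero, so h ∉ I. Since h minus its normal form lies in I, I + (h) = I + (n) where n = -4r - 2; decide whether this ideal is the whole ring.
Run Buchberger on G together with n (pairs among the g_i already reduce to 0 since G is a Gröbner basis):
g_1 = pq² + 56/27q³ + 7/12pq + 14/9qr, LT = pq².
g_2 = q²r - ⅜q² + ¾r² - 7/32q, LT = q²r.
g_3 = pr + 7/9q, LT = pr.
n = -4r - 2, LT = r.

S(g_2,n): lcm = q²r. S = -⅞q² + ¾r² - 7/32q.
  leading term q²: no divisor's leading term divides it; move -⅞q² to the remainder.
  leading term r²: subtract (-3/16r)·n from ¾r² - 7/32q → -7/32q - ⅜r
  leading term q: no divisor's leading term divides it; move -7/32q to the remainder.
  leading term r: subtract (3/32)·n from -⅜r → 3/16
  leading term 1: no divisor's leading term divides it; move 3/16 to the remainder.
  remainder -⅞q² - 7/32q + 3/16 ≠ 0; add m_5 = -⅞q² - 7/32q + 3/16 to the basis.

S(g_3,n): lcm = pr. S = -½p + 7/9q.
  leading term p: no divisor's leading term divides it; move -½p to the remainder.
  leading term q: no divisor's leading term divides it; move 7/9q to the remainder.
  remainder -½p + 7/9q ≠ 0; add m_6 = -½p + 7/9q to the basis.

The other S-polynomials (S(g_1,g_2), S(g_1,g_3), S(g_1,n), S(g_2,g_3), S(g_1,m_5), S(g_2,m_5), S(g_3,m_5), S(n,m_5), S(g_1,m_6), S(g_2,m_6), S(g_3,m_6), S(n,m_6), S(m_5,m_6)) all reduce to 0 modulo the current basis, so we have a Gröbner basis.
Inter-reduce: drop elements whose leading term is divisible by another's, tail-reduce, and make monic.
Reduced Gröbner basis: {q² + ¼q - 3/14, p - 14/9q, r + ½}.
The reduced Gröbner basis of I + (h) is {q² + ¼q - 3/14, p - 14/9q, r + ½} ≠ {1}, a proper ideal, so the enlarged system stays consistent: h is independent of I, with normal form -4r - 2.

The remainder on division by a Gröbner basis is unique — it is the normal form.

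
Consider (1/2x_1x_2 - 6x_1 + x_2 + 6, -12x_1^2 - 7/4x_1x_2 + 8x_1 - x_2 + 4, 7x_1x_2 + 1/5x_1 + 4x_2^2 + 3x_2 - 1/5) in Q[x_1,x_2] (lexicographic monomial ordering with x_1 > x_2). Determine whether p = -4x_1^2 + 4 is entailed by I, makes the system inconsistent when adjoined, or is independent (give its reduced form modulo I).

-4x_1^2 + 4 lies in I (it reduces to 0).

First compute the reduced Gröbner basis of I by Buchberger's algorithm.
f_1 = 1/2x_1x_2 - 6x_1 + x_2 + 6, LT = x_1x_2.
f_2 = -12x_1^2 - 7/4x_1x_2 + 8x_1 - x_2 + 4, LT = x_1^2.
f_3 = 7x_1x_2 + 1/5x_1 + 4x_2^2 + 3x_2 - 1/5, LT = x_1x_2.

S(f_1,f_2): lcm = x_1^2x_2. S = -12x_1^2 - 7/48x_1x_2^2 + 8/3x_1x_2 + 12x_1 - 1/12x_2^2 + 1/3x_2.
  leading term x_1^2: subtract (1)·f_2 from -12x_1^2 - 7/48x_1x_2^2 + 8/3x_1x_2 + 12x_1 - 1/12x_2^2 + 1/3x_2 → -7/48x_1x_2^2 + 53/12x_1x_2 + 4x_1 - 1/12x_2^2 + 4/3x_2 - 4
  leading term x_1x_2^2: subtract (-7/24x_2)·f_1 from -7/48x_1x_2^2 + 53/12x_1x_2 + 4x_1 - 1/12x_2^2 + 4/3x_2 - 4 → 8/3x_1x_2 + 4x_1 + 5/24x_2^2 + 37/12x_2 - 4
  leading term x_1x_2: subtract (16/3)·f_1 from 8/3x_1x_2 + 4x_1 + 5/24x_2^2 + 37/12x_2 - 4 → 36x_1 + 5/24x_2^2 - 9/4x_2 - 36
  leading term x_1: no divisor's leading term divides it; move 36x_1 to the remainder.
  leading term x_2^2: no divisor's leading term divides it; move 5/24x_2^2 to the remainder.
  leading term x_2: no divisor's leading term divides it; move -9/4x_2 to the remainder.
  leading term 1: no divisor's leading term divides it; move -36 to the remainder.
  remainder 36x_1 + 5/24x_2^2 - 9/4x_2 - 36 ≠ 0; add h_4 = 36x_1 + 5/24x_2^2 - 9/4x_2 - 36 to the basis.

S(f_1,f_3): lcm = x_1x_2. S = -421/35x_1 - 4/7x_2^2 + 11/7x_2 + 421/35.
  leading term x_1: subtract (-421/1260)·h_4 from -421/35x_1 - 4/7x_2^2 + 11/7x_2 + 421/35 → -3035/6048x_2^2 + 459/560x_2
  leading term x_2^2: no divisor's leading term divides it; move -3035/6048x_2^2 to the remainder.
  leading term x_2: no divisor's leading term divides it; move 459/560x_2 to the remainder.
  remainder -3035/6048x_2^2 + 459/560x_2 ≠ 0; add h_5 = -3035/6048x_2^2 + 459/560x_2 to the basis.

S(f_2,f_3): lcm = x_1^2x_2. S = -1/35x_1^2 - 143/336x_1x_2^2 - 23/21x_1x_2 + 1/35x_1 + 1/12x_2^2 - 1/3x_2.
  leading term x_1^2: subtract (1/420)·f_2 from -1/35x_1^2 - 143/336x_1x_2^2 - 23/21x_1x_2 + 1/35x_1 + 1/12x_2^2 - 1/3x_2 → -143/336x_1x_2^2 - 611/560x_1x_2 + 1/105x_1 + 1/12x_2^2 - 139/420x_2 - 1/105
  leading term x_1x_2^2: subtract (-143/168x_2)·f_1 from -143/336x_1x_2^2 - 611/560x_1x_2 + 1/105x_1 + 1/12x_2^2 - 139/420x_2 - 1/105 → -3471/560x_1x_2 + 1/105x_1 + 157/168x_2^2 + 1003/210x_2 - 1/105
  leading term x_1x_2: subtract (-3471/280)·f_1 from -3471/560x_1x_2 + 1/105x_1 + 157/168x_2^2 + 1003/210x_2 - 1/105 → -6247/84x_1 + 157/168x_2^2 + 2885/168x_2 + 6247/84
  leading term x_1: subtract (-6247/3024)·h_4 from -6247/84x_1 + 157/168x_2^2 + 2885/168x_2 + 6247/84 → 99059/72576x_2^2 + 5611/448x_2
  leading term x_2^2: subtract (-99059/36420)·h_5 from 99059/72576x_2^2 + 5611/448x_2 → 12537869/849800x_2
  leading term x_2: no divisor's leading term divides it; move 12537869/849800x_2 to the remainder.
  remainder 12537869/849800x_2 ≠ 0; add h_6 = 12537869/849800x_2 to the basis.

The other S-polynomials (S(f_1,h_4), S(f_2,h_4), S(f_3,h_4), S(f_1,h_5), S(f_2,h_5), S(f_3,h_5), S(h_4,h_5), S(f_1,h_6), S(f_2,h_6), S(f_3,h_6), S(h_4,h_6), S(h_5,h_6)) all reduce to 0 modulo the current basis, so we have a Gröbner basis.
Inter-reduce: drop elements whose leading term is divisible by another's, tail-reduce, and make monic.
Reduced Gröbner basis: {x_1 - 1, x_2}.
Label its elements g_1 = x_1 - 1, g_2 = x_2.

Reduce p = -4x_1^2 + 4 modulo G:
  leading term x_1^2: subtract (-4x_1)·g_1 from -4x_1^2 + 4 → -4x_1 + 4
  leading term x_1: subtract (-4)·g_1 from -4x_1 + 4 → 0
  normal form = 0.
Since the normal form is 0, p ∈ I.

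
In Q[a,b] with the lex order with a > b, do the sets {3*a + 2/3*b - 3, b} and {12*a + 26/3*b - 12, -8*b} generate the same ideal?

For a fixed monomial order, each ideal has a unique reduced Gröbner basis; comparing bases decides equality.
Buchberger on the first generating set:
f_1 = 3*a + 2/3*b - 3, LT = a.
f_2 = b, LT = b.

The S-polynomials (S(f_1,f_2)) all reduce to 0 modulo the current basis, so we have a Gröbner basis.
Inter-reduce: drop elements whose leading term is divisible by another's, tail-reduce, and make monic.
Reduced Gröbner basis: {a - 1, b}.

Buchberger on the second generating set:
h_1 = 12*a + 26/3*b - 12, LT = a.
h_2 = -8*b, LT = b.

The S-polynomials (S(h_1,h_2)) all reduce to 0 modulo the current basis, so we have a Gröbner basis.
Inter-reduce: drop elements whose leading term is divisible by another's, tail-reduce, and make monic.
Reduced Gröbner basis: {a - 1, b}.

The two bases agree; hence the ideals are identical.

Yes, the ideals are equal.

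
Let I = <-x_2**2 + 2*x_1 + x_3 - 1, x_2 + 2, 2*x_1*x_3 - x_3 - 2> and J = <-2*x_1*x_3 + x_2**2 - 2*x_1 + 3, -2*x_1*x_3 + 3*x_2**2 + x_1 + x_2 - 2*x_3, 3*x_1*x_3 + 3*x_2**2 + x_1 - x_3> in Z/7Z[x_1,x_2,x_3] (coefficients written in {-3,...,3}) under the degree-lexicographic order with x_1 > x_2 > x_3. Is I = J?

Yes, the ideals are equal.

Two ideals are equal iff their reduced Gröbner bases coincide (the reduced basis is unique for a fixed ordering).
Buchberger on the first generating set:
f_1 = -x_2**2 + 2*x_1 + x_3 - 1, LT = x_2**2.
f_2 = x_2 + 2, LT = x_2.
f_3 = 2*x_1*x_3 - x_3 - 2, LT = x_1*x_3.

S(f_1,f_2): lcm = x_2**2. S = -2*x_1 - 2*x_2 - x_3 + 1.
  leading term x_1: no divisor's leading term divides it; move -2*x_1 to the remainder.
  leading term x_2: subtract (-2)·f_2 from -2*x_2 - x_3 + 1 → -x_3 - 2
  leading term x_3: no divisor's leading term divides it; move -x_3 to the remainder.
  leading term 1: no divisor's leading term divides it; move -2 to the remainder.
  remainder -2*x_1 - x_3 - 2 ≠ 0; add g_4 = -2*x_1 - x_3 - 2 to the basis.

S(f_3,g_4): lcm = x_1*x_3. S = 3*x_3**2 + 2*x_3 - 1.
  leading term x_3**2: no divisor's leading term divides it; move 3*x_3**2 to the remainder.
  leading term x_3: no divisor's leading term divides it; move 2*x_3 to the remainder.
  leading term 1: no divisor's leading term divides it; move -1 to the remainder.
  remainder 3*x_3**2 + 2*x_3 - 1 ≠ 0; add g_5 = 3*x_3**2 + 2*x_3 - 1 to the basis.

The other S-polynomials (S(f_1,f_3), S(f_2,f_3), S(f_1,g_4), S(f_2,g_4), S(f_1,g_5), S(f_2,g_5), S(f_3,g_5), S(g_4,g_5)) all reduce to 0 modulo the current basis, so we have a Gröbner basis.
Inter-reduce: drop elements whose leading term is divisible by another's, tail-reduce, and make monic.
Reduced Gröbner basis: {x_3**2 + 3*x_3 + 2, x_1 - 3*x_3 + 1, x_2 + 2}.

Buchberger on the second generating set:
h_1 = -2*x_1*x_3 + x_2**2 - 2*x_1 + 3, LT = x_1*x_3.
h_2 = -2*x_1*x_3 + 3*x_2**2 + x_1 + x_2 - 2*x_3, LT = x_1*x_3.
h_3 = 3*x_1*x_3 + 3*x_2**2 + x_1 - x_3, LT = x_1*x_3.

S(h_1,h_2): lcm = x_1*x_3. S = x_2**2 - 2*x_1 - 3*x_2 - x_3 + 2.
  leading term x_2**2: no divisor's leading term divides it; move x_2**2 to the remainder.
  leading term x_1: no divisor's leading term divides it; move -2*x_1 to the remainder.
  leading term x_2: no divisor's leading term divides it; move -3*x_2 to the remainder.
  leading term x_3: no divisor's leading term divides it; move -x_3 to the remainder.
  leading term 1: no divisor's leading term divides it; move 2 to the remainder.
  remainder x_2**2 - 2*x_1 - 3*x_2 - x_3 + 2 ≠ 0; add k_4 = x_2**2 - 2*x_1 - 3*x_2 - x_3 + 2 to the basis.

S(h_1,h_3): lcm = x_1*x_3. S = 2*x_2**2 + 3*x_1 - 2*x_3 + 2.
  leading term x_2**2: subtract (2)·k_4 from 2*x_2**2 + 3*x_1 - 2*x_3 + 2 → -x_2 - 2
  leading term x_2: no divisor's leading term divides it; move -x_2 to the remainder.
  leading term 1: no divisor's leading term divides it; move -2 to the remainder.
  remainder -x_2 - 2 ≠ 0; add k_5 = -x_2 - 2 to the basis.

S(k_4,k_5): lcm = x_2**2. S = -2*x_1 + 2*x_2 - x_3 + 2.
  leading term x_1: no divisor's leading term divides it; move -2*x_1 to the remainder.
  leading term x_2: subtract (-2)·k_5 from 2*x_2 - x_3 + 2 → -x_3 - 2
  leading term x_3: no divisor's leading term divides it; move -x_3 to the remainder.
  leading term 1: no divisor's leading term divides it; move -2 to the remainder.
  remainder -2*x_1 - x_3 - 2 ≠ 0; add k_6 = -2*x_1 - x_3 - 2 to the basis.

S(h_1,k_6): lcm = x_1*x_3. S = 3*x_2**2 + 3*x_3**2 + x_1 - x_3 + 2.
  leading term x_2**2: subtract (3)·k_4 from 3*x_2**2 + 3*x_3**2 + x_1 - x_3 + 2 → 3*x_3**2 + 2*x_2 + 2*x_3 + 3
  leading term x_3**2: no divisor's leading term divides it; move 3*x_3**2 to the remainder.
  leading term x_2: subtract (-2)·k_5 from 2*x_2 + 2*x_3 + 3 → 2*x_3 - 1
  leading term x_3: no divisor's leading term divides it; move 2*x_3 to the remainder.
  leading term 1: no divisor's leading term divides it; move -1 to the remainder.
  remainder 3*x_3**2 + 2*x_3 - 1 ≠ 0; add k_7 = 3*x_3**2 + 2*x_3 - 1 to the basis.

The other S-polynomials (S(h_2,h_3), S(h_1,k_4), S(h_2,k_4), S(h_3,k_4), S(h_1,k_5), S(h_2,k_5), S(h_3,k_5), S(h_2,k_6), S(h_3,k_6), S(k_4,k_6), S(k_5,k_6), S(h_1,k_7), S(h_2,k_7), S(h_3,k_7), S(k_4,k_7), S(k_5,k_7), S(k_6,k_7)) all reduce to 0 modulo the current basis, so we have a Gröbner basis.
Inter-reduce: drop elements whose leading term is divisible by another's, tail-reduce, and make monic.
Reduced Gröbner basis: {x_3**2 + 3*x_3 + 2, x_1 - 3*x_3 + 1, x_2 + 2}.

Same reduced basis, so the two generating sets span the same ideal.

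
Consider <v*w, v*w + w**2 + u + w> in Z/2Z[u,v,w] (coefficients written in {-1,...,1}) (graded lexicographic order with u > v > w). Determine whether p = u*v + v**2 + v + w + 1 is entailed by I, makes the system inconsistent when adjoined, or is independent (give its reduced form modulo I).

First compute the reduced Gröbner basis of I by Buchberger's algorithm.
f_1 = v*w, LT = v*w.
f_2 = v*w + w**2 + u + w, LT = v*w.

S(f_1,f_2): lcm = v*w. S = w**2 + u + w.
  leading term w**2: no divisor's leading term divides it; move w**2 to the remainder.
  leading term u: no divisor's leading term divides it; move u to the remainder.
  leading term w: no divisor's leading term divides it; move w to the remainder.
  remainder w**2 + u + w ≠ 0; add h_3 = w**2 + u + w to the basis.

S(f_1,h_3): lcm = v*w**2. S = u*v + v*w.
  leading term u*v: no divisor's leading term divides it; move u*v to the remainder.
  leading term v*w: subtract (1)·f_1 from v*w → 0
  remainder u*v ≠ 0; add h_4 = u*v to the basis.

S(f_2,h_3): lcm = v*w**2. S = w**3 + u*v + u*w + v*w + w**2.
  leading term w**3: subtract (w)·h_3 from w**3 + u*v + u*w + v*w + w**2 → u*v + v*w
  leading term u*v: subtract (1)·h_4 from u*v + v*w → v*w
  leading term v*w: subtract (1)·f_1 from v*w → 0
  remainder 0.

S(f_1,h_4): lcm = u*v*w. S = 0.
  remainder 0.

S(f_2,h_4): lcm = u*v*w. S = u*w**2 + u**2 + u*w.
  leading term u*w**2: subtract (u)·h_3 from u*w**2 + u**2 + u*w → 0
  remainder 0.

S(h_3,h_4): leading monomials are coprime, so the S-polynomial reduces to 0 (Buchberger's first criterion).
Every S-polynomial of the final basis reduces to 0, so we have a Gröbner basis.
Inter-reduce: drop elements whose leading term is divisible by another's, tail-reduce, and make monic.
Reduced Gröbner basis: {u*v, v*w, w**2 + u + w}.
Label its elements g_1 = u*v, g_2 = v*w, g_3 = w**2 + u + w.

Reduce p = u*v + v**2 + v + w + 1 modulo G:
  leading term u*v: subtract (1)·g_1 from u*v + v**2 + v + w + 1 → v**2 + v + w + 1
  leading term v**2: no divisor's leading term divides it; move v**2 to the remainder.
  leading term v: no divisor's leading term divides it; move v to the remainder.
  leading term w: no divisor's leading term divides it; move w to the remainder.
  leading term 1: no divisor's leading term divides it; move 1 to the remainder.
  normal form = v**2 + v + w + 1.
The normal form is nonzero, so p ∉ I. Since p minus its normal form lies in I, I + (p) = I + (r) where r = v**2 + v + w + 1; decide whether this ideal is the whole ring.
Run Buchberger on G together with r (pairs among the g_i already reduce to 0 since G is a Gröbner basis):
g_1 = u*v, LT = u*v.
g_2 = v*w, LT = v*w.
g_3 = w**2 + u + w, LT = w**2.
r = v**2 + v + w + 1, LT = v**2.

S(g_1,g_2): lcm = u*v*w. S = 0.
  remainder 0.

S(g_1,g_3): leading monomials are coprime, so the S-polynomial reduces to 0 (Buchberger's first criterion).
S(g_1,r): lcm = u*v**2. S = u*v + u*w + u.
  leading term u*v: subtract (1)·g_1 from u*v + u*w + u → u*w + u
  leading term u*w: no divisor's leading term divides it; move u*w to the remainder.
  leading term u: no divisor's leading term divides it; move u to the remainder.
  remainder u*w + u ≠ 0; add m_5 = u*w + u to the basis.

S(g_2,g_3): lcm = v*w**2. S = u*v + v*w.
  leading term u*v: subtract (1)·g_1 from u*v + v*w → v*w
  leading term v*w: subtract (1)·g_2 from v*w → 0
  remainder 0.

S(g_2,r): lcm = v**2*w. S = v*w + w**2 + w.
  leading term v*w: subtract (1)·g_2 from v*w + w**2 + w → w**2 + w
  leading term w**2: subtract (1)·g_3 from w**2 + w → u
  leading term u: no divisor's leading term divides it; move u to the remainder.
  remainder u ≠ 0; add m_6 = u to the basis.

S(g_3,r): leading monomials are coprime, so the S-polynomial reduces to 0 (Buchberger's first criterion).
S(g_1,m_5): lcm = u*v*w. S = u*v.
  leading term u*v: subtract (1)·g_1 from u*v → 0
  remainder 0.

S(g_2,m_5): lcm = u*v*w. S = u*v.
  leading term u*v: subtract (1)·g_1 from u*v → 0
  remainder 0.

S(g_3,m_5): lcm = u*w**2. S = u**2.
  leading term u**2: subtract (u)·m_6 from u**2 → 0
  remainder 0.

S(r,m_5): leading monomials are coprime, so the S-polynomial reduces to 0 (Buchberger's first criterion).
S(g_1,m_6): lcm = u*v. S = 0.
  remainder 0.

S(g_2,m_6): leading monomials are coprime, so the S-polynomial reduces to 0 (Buchberger's first criterion).
S(g_3,m_6): leading monomials are coprime, so the S-polynomial reduces to 0 (Buchberger's first criterion).
S(r,m_6): leading monomials are coprime, so the S-polynomial reduces to 0 (Buchberger's first criterion).
S(m_5,m_6): lcm = u*w. S = u.
  leading term u: subtract (1)·m_6 from u → 0
  remainder 0.

Every S-polynomial of the final basis reduces to 0, so we have a Gröbner basis.
Inter-reduce: drop elements whose leading term is divisible by another's, tail-reduce, and make monic.
Reduced Gröbner basis: {v**2 + v + w + 1, v*w, w**2 + w, u}.
The reduced Gröbner basis of I + (p) is {v**2 + v + w + 1, v*w, w**2 + w, u} ≠ {1}, a proper ideal, so the enlarged system stays consistent: p is independent of I, with normal form v**2 + v + w + 1.

Ideal membership is decidable via reduction modulo a Gröbner basis.

u*v + v**2 + v + w + 1 is independent of I; its normal form modulo I is v**2 + v + w + 1.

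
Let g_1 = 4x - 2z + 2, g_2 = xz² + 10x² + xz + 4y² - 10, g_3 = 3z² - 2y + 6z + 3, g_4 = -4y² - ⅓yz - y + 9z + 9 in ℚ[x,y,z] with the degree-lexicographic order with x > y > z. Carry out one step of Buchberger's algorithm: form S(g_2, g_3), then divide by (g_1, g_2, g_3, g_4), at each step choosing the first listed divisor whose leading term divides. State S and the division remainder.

lcm(LM(g_2), LM(g_3)) = xz².
S = (lcm/LT(g_2))·g_2 − (lcm/LT(g_3))·g_3 = 10x² + ⅔xy - xz + 4y² - x - 10.
Reduce S modulo (g_1, g_2, g_3, g_4) in that order:
  leading term x²: subtract (5/2x)·g_1 from 10x² + ⅔xy - xz + 4y² - x - 10 → ⅔xy + 4xz + 4y² - 6x - 10
  leading term xy: subtract (⅙y)·g_1 from ⅔xy + 4xz + 4y² - 6x - 10 → 4xz + 4y² + ⅓yz - 6x - ⅓y - 10
  leading term xz: subtract (z)·g_1 from 4xz + 4y² + ⅓yz - 6x - ⅓y - 10 → 4y² + ⅓yz + 2z² - 6x - ⅓y - 2z - 10
  leading term y²: subtract (-1)·g_4 from 4y² + ⅓yz + 2z² - 6x - ⅓y - 2z - 10 → 2z² - 6x - 4/3y + 7z - 1
  leading term z²: subtract (⅔)·g_3 from 2z² - 6x - 4/3y + 7z - 1 → -6x + 3z - 3
  leading term x: subtract (-3/2)·g_1 from -6x + 3z - 3 → 0
The remainder is 0, so this S-polynomial contributes no new basis element.

S(g_2, g_3) = 10x² + ⅔xy - xz + 4y² - x - 10; remainder on division = 0.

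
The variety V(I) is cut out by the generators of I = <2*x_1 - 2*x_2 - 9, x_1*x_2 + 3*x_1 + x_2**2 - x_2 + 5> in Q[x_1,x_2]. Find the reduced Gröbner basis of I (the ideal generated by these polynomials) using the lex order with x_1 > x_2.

G = {x_1 - x_2 - 9/2, x_2**2 + 13/4*x_2 + 37/4}

f_1 = 2*x_1 - 2*x_2 - 9, LT = x_1.
f_2 = x_1*x_2 + 3*x_1 + x_2**2 - x_2 + 5, LT = x_1*x_2.

S(f_1,f_2): lcm = x_1*x_2. S = -3*x_1 - 2*x_2**2 - 7/2*x_2 - 5.
  leading term x_1: subtract (-3/2)·f_1 from -3*x_1 - 2*x_2**2 - 7/2*x_2 - 5 → -2*x_2**2 - 13/2*x_2 - 37/2
  leading term x_2**2: no divisor's leading term divides it; move -2*x_2**2 to the remainder.
  leading term x_2: no divisor's leading term divides it; move -13/2*x_2 to the remainder.
  leading term 1: no divisor's leading term divides it; move -37/2 to the remainder.
  remainder -2*x_2**2 - 13/2*x_2 - 37/2 ≠ 0; add g_3 = -2*x_2**2 - 13/2*x_2 - 37/2 to the basis.

S(f_1,g_3): leading monomials are coprime, so the S-polynomial reduces to 0 (Buchberger's first criterion).
S(f_2,g_3): lcm = x_1*x_2**2. S = -1/4*x_1*x_2 - 37/4*x_1 + x_2**3 - x_2**2 + 5*x_2.
  leading term x_1*x_2: subtract (-1/8*x_2)·f_1 from -1/4*x_1*x_2 - 37/4*x_1 + x_2**3 - x_2**2 + 5*x_2 → -37/4*x_1 + x_2**3 - 5/4*x_2**2 + 31/8*x_2
  leading term x_1: subtract (-37/8)·f_1 from -37/4*x_1 + x_2**3 - 5/4*x_2**2 + 31/8*x_2 → x_2**3 - 5/4*x_2**2 - 43/8*x_2 - 333/8
  leading term x_2**3: subtract (-1/2*x_2)·g_3 from x_2**3 - 5/4*x_2**2 - 43/8*x_2 - 333/8 → -9/2*x_2**2 - 117/8*x_2 - 333/8
  leading term x_2**2: subtract (9/4)·g_3 from -9/2*x_2**2 - 117/8*x_2 - 333/8 → 0
  remainder 0.

Every S-polynomial of the final basis reduces to 0, so we have a Gröbner basis.
Inter-reduce: drop elements whose leading term is divisible by another's, tail-reduce, and make monic.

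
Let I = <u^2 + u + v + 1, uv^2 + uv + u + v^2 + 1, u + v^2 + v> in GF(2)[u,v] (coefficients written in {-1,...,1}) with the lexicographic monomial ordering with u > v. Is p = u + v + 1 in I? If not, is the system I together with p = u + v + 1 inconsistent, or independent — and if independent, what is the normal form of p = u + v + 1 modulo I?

u + v + 1 lies in I (it reduces to 0).

First compute the reduced Gröbner basis of I by Buchberger's algorithm.
f_1 = u^2 + u + v + 1, LT = u^2.
f_2 = uv^2 + uv + u + v^2 + 1, LT = uv^2.
f_3 = u + v^2 + v, LT = u.

S(f_1,f_2): lcm = u^2v^2. S = u^2v + u^2 + u + v^3 + v^2.
  reduce S modulo (f_1, f_2, f_3):
  remainder v^2 + 1 ≠ 0; add h_4 = v^2 + 1 to the basis.

S(f_1,f_3): lcm = u^2. S = uv^2 + uv + u + v + 1.
  reduce S modulo (f_1, f_2, f_3, h_4):
  remainder v + 1 ≠ 0; add h_5 = v + 1 to the basis.

The other S-polynomials (S(f_2,f_3), S(f_1,h_4), S(f_2,h_4), S(f_3,h_4), S(f_1,h_5), S(f_2,h_5), S(f_3,h_5), S(h_4,h_5)) all reduce to 0 modulo the current basis, so we have a Gröbner basis.
Inter-reduce: drop elements whose leading term is divisible by another's, tail-reduce, and make monic.
Reduced Gröbner basis: {u, v + 1}.
Label its elements g_1 = u, g_2 = v + 1.

Reduce p = u + v + 1 modulo G:
  leading term u: subtract (1)·g_1 from u + v + 1 → v + 1
  leading term v: subtract (1)·g_2 from v + 1 → 0
  normal form = 0.
Since the normal form is 0, p ∈ I.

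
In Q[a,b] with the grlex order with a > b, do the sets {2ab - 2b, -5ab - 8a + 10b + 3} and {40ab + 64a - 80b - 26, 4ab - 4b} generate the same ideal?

Since reduced Gröbner bases are canonical representatives of ideals under a given ordering, it suffices to compute and compare them.
Buchberger on the first generating set:
f_1 = 2ab - 2b, LT = ab.
f_2 = -5ab - 8a + 10b + 3, LT = ab.

S(f_1,f_2): lcm = ab. S = -8/5a + b + 3/5.
  leading term a: no divisor's leading term divides it; move -8/5a to the remainder.
  leading term b: no divisor's leading term divides it; move b to the remainder.
  leading term 1: no divisor's leading term divides it; move 3/5 to the remainder.
  remainder -8/5a + b + 3/5 ≠ 0; add g_3 = -8/5a + b + 3/5 to the basis.

S(f_1,g_3): lcm = ab. S = 5/8b^2 - 5/8b.
  leading term b^2: no divisor's leading term divides it; move 5/8b^2 to the remainder.
  leading term b: no divisor's leading term divides it; move -5/8b to the remainder.
  remainder 5/8b^2 - 5/8b ≠ 0; add g_4 = 5/8b^2 - 5/8b to the basis.

The other S-polynomials (S(f_2,g_3), S(f_1,g_4), S(f_2,g_4), S(g_3,g_4)) all reduce to 0 modulo the current basis, so we have a Gröbner basis.
Inter-reduce: drop elements whose leading term is divisible by another's, tail-reduce, and make monic.
Reduced Gröbner basis: {b^2 - b, a - 5/8b - 3/8}.

Buchberger on the second generating set:
h_1 = 40ab + 64a - 80b - 26, LT = ab.
h_2 = 4ab - 4b, LT = ab.

S(h_1,h_2): lcm = ab. S = 8/5a - b - 13/20.
  leading term a: no divisor's leading term divides it; move 8/5a to the remainder.
  leading term b: no divisor's leading term divides it; move -b to the remainder.
  leading term 1: no divisor's leading term divides it; move -13/20 to the remainder.
  remainder 8/5a - b - 13/20 ≠ 0; add k_3 = 8/5a - b - 13/20 to the basis.

S(h_1,k_3): lcm = ab. S = 5/8b^2 + 8/5a - 51/32b - 13/20.
  leading term b^2: no divisor's leading term divides it; move 5/8b^2 to the remainder.
  leading term a: subtract (1)·k_3 from 8/5a - 51/32b - 13/20 → -19/32b
  leading term b: no divisor's leading term divides it; move -19/32b to the remainder.
  remainder 5/8b^2 - 19/32b ≠ 0; add k_4 = 5/8b^2 - 19/32b to the basis.

The other S-polynomials (S(h_2,k_3), S(h_1,k_4), S(h_2,k_4), S(k_3,k_4)) all reduce to 0 modulo the current basis, so we have a Gröbner basis.
Inter-reduce: drop elements whose leading term is divisible by another's, tail-reduce, and make monic.
Reduced Gröbner basis: {b^2 - 19/20b, a - 5/8b - 13/32}.

The bases are distinct; the ideals are different.

No, the ideals differ.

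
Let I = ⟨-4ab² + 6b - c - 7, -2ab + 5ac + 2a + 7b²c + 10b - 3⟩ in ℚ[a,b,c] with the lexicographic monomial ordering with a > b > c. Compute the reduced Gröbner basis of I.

f_1 = -4ab² + 6b - c - 7, LT = ab².
f_2 = -2ab + 5ac + 2a + 7b²c + 10b - 3, LT = ab.

S(f_1,f_2): lcm = ab². S = 5/2abc + ab + 7/2b³c + 5b² - 3b + ¼c + 7/4.
  leading term abc: subtract (-5/4c)·f_2 from 5/2abc + ab + 7/2b³c + 5b² - 3b + ¼c + 7/4 → ab + 25/4ac² + 5/2ac + 7/2b³c + 35/4b²c² + 5b² + 25/2bc - 3b - 7/2c + 7/4
  leading term ab: subtract (-½)·f_2 from ab + 25/4ac² + 5/2ac + 7/2b³c + 35/4b²c² + 5b² + 25/2bc - 3b - 7/2c + 7/4 → 25/4ac² + 5ac + a + 7/2b³c + 35/4b²c² + 7/2b²c + 5b² + 25/2bc + 2b - 7/2c + ¼
  leading term ac²: no divisor's leading term divides it; move 25/4ac² to the remainder.
  leading term ac: no divisor's leading term divides it; move 5ac to the remainder.
  leading term a: no divisor's leading term divides it; move a to the remainder.
  leading term b³c: no divisor's leading term divides it; move 7/2b³c to the remainder.
  leading term b²c²: no divisor's leading term divides it; move 35/4b²c² to the remainder.
  leading term b²c: no divisor's leading term divides it; move 7/2b²c to the remainder.
  leading term b²: no divisor's leading term divides it; move 5b² to the remainder.
  leading term bc: no divisor's leading term divides it; move 25/2bc to the remainder.
  leading term b: no divisor's leading term divides it; move 2b to the remainder.
  leading term c: no divisor's leading term divides it; move -7/2c to the remainder.
  leading term 1: no divisor's leading term divides it; move ¼ to the remainder.
  remainder 25/4ac² + 5ac + a + 7/2b³c + 35/4b²c² + 7/2b²c + 5b² + 25/2bc + 2b - 7/2c + ¼ ≠ 0; add g_3 = 25/4ac² + 5ac + a + 7/2b³c + 35/4b²c² + 7/2b²c + 5b² + 25/2bc + 2b - 7/2c + ¼ to the basis.

S(f_1,g_3): lcm = ab²c². S = -⅘ab²c - 4/25ab² - 14/25b⁵c - 7/5b⁴c² - 14/25b⁴c - ⅘b⁴ - 2b³c - 8/25b³ + 14/25b²c - 1/25b² - 3/2bc² + ¼c³ + 7/4c².
  leading term ab²c: subtract (⅕c)·f_1 from -⅘ab²c - 4/25ab² - 14/25b⁵c - 7/5b⁴c² - 14/25b⁴c - ⅘b⁴ - 2b³c - 8/25b³ + 14/25b²c - 1/25b² - 3/2bc² + ¼c³ + 7/4c² → -4/25ab² - 14/25b⁵c - 7/5b⁴c² - 14/25b⁴c - ⅘b⁴ - 2b³c - 8/25b³ + 14/25b²c - 1/25b² - 3/2bc² - 6/5bc + ¼c³ + 39/20c² + 7/5c
  leading term ab²: subtract (1/25)·f_1 from -4/25ab² - 14/25b⁵c - 7/5b⁴c² - 14/25b⁴c - ⅘b⁴ - 2b³c - 8/25b³ + 14/25b²c - 1/25b² - 3/2bc² - 6/5bc + ¼c³ + 39/20c² + 7/5c → -14/25b⁵c - 7/5b⁴c² - 14/25b⁴c - ⅘b⁴ - 2b³c - 8/25b³ + 14/25b²c - 1/25b² - 3/2bc² - 6/5bc - 6/25b + ¼c³ + 39/20c² + 36/25c + 7/25
  leading term b⁵c: no divisor's leading term divides it; move -14/25b⁵c to the remainder.
  leading term b⁴c²: no divisor's leading term divides it; move -7/5b⁴c² to the remainder.
  leading term b⁴c: no divisor's leading term divides it; move -14/25b⁴c to the remainder.
  leading term b⁴: no divisor's leading term divides it; move -⅘b⁴ to the remainder.
  leading term b³c: no divisor's leading term divides it; move -2b³c to the remainder.
  leading term b³: no divisor's leading term divides it; move -8/25b³ to the remainder.
  leading term b²c: no divisor's leading term divides it; move 14/25b²c to the remainder.
  leading term b²: no divisor's leading term divides it; move -1/25b² to the remainder.
  leading term bc²: no divisor's leading term divides it; move -3/2bc² to the remainder.
  leading term bc: no divisor's leading term divides it; move -6/5bc to the remainder.
  leading term b: no divisor's leading term divides it; move -6/25b to the remainder.
  leading term c³: no divisor's leading term divides it; move ¼c³ to the remainder.
  leading term c²: no divisor's leading term divides it; move 39/20c² to the remainder.
  leading term c: no divisor's leading term divides it; move 36/25c to the remainder.
  leading term 1: no divisor's leading term divides it; move 7/25 to the remainder.
  remainder -14/25b⁵c - 7/5b⁴c² - 14/25b⁴c - ⅘b⁴ - 2b³c - 8/25b³ + 14/25b²c - 1/25b² - 3/2bc² - 6/5bc - 6/25b + ¼c³ + 39/20c² + 36/25c + 7/25 ≠ 0; add g_4 = -14/25b⁵c - 7/5b⁴c² - 14/25b⁴c - ⅘b⁴ - 2b³c - 8/25b³ + 14/25b²c - 1/25b² - 3/2bc² - 6/5bc - 6/25b + ¼c³ + 39/20c² + 36/25c + 7/25 to the basis.

S(f_2,g_3): lcm = abc². S = -⅘abc - 4/25ab - 5/2ac³ - ac² - 14/25b⁴c - 7/5b³c² - 14/25b³c - ⅘b³ - 7/2b²c³ - 2b²c - 8/25b² - 5bc² + 14/25bc - 1/25b + 3/2c².
  leading term abc: subtract (⅖c)·f_2 from -⅘abc - 4/25ab - 5/2ac³ - ac² - 14/25b⁴c - 7/5b³c² - 14/25b³c - ⅘b³ - 7/2b²c³ - 2b²c - 8/25b² - 5bc² + 14/25bc - 1/25b + 3/2c² → -4/25ab - 5/2ac³ - 3ac² - ⅘ac - 14/25b⁴c - 7/5b³c² - 14/25b³c - ⅘b³ - 7/2b²c³ - 14/5b²c² - 2b²c - 8/25b² - 5bc² - 86/25bc - 1/25b + 3/2c² + 6/5c
  leading term ab: subtract (2/25)·f_2 from -4/25ab - 5/2ac³ - 3ac² - ⅘ac - 14/25b⁴c - 7/5b³c² - 14/25b³c - ⅘b³ - 7/2b²c³ - 14/5b²c² - 2b²c - 8/25b² - 5bc² - 86/25bc - 1/25b + 3/2c² + 6/5c → -5/2ac³ - 3ac² - 6/5ac - 4/25a - 14/25b⁴c - 7/5b³c² - 14/25b³c - ⅘b³ - 7/2b²c³ - 14/5b²c² - 64/25b²c - 8/25b² - 5bc² - 86/25bc - 21/25b + 3/2c² + 6/5c + 6/25
  leading term ac³: subtract (-⅖c)·g_3 from -5/2ac³ - 3ac² - 6/5ac - 4/25a - 14/25b⁴c - 7/5b³c² - 14/25b³c - ⅘b³ - 7/2b²c³ - 14/5b²c² - 64/25b²c - 8/25b² - 5bc² - 86/25bc - 21/25b + 3/2c² + 6/5c + 6/25 → -ac² - ⅘ac - 4/25a - 14/25b⁴c - 14/25b³c - ⅘b³ - 7/5b²c² - 14/25b²c - 8/25b² - 66/25bc - 21/25b + 1/10c² + 13/10c + 6/25
  leading term ac²: subtract (-4/25)·g_3 from -ac² - ⅘ac - 4/25a - 14/25b⁴c - 14/25b³c - ⅘b³ - 7/5b²c² - 14/25b²c - 8/25b² - 66/25bc - 21/25b + 1/10c² + 13/10c + 6/25 → -14/25b⁴c - ⅘b³ + 12/25b² - 16/25bc - 13/25b + 1/10c² + 37/50c + 7/25
  leading term b⁴c: no divisor's leading term divides it; move -14/25b⁴c to the remainder.
  leading term b³: no divisor's leading term divides it; move -⅘b³ to the remainder.
  leading term b²: no divisor's leading term divides it; move 12/25b² to the remainder.
  leading term bc: no divisor's leading term divides it; move -16/25bc to the remainder.
  leading term b: no divisor's leading term divides it; move -13/25b to the remainder.
  leading term c²: no divisor's leading term divides it; move 1/10c² to the remainder.
  leading term c: no divisor's leading term divides it; move 37/50c to the remainder.
  leading term 1: no divisor's leading term divides it; move 7/25 to the remainder.
  remainder -14/25b⁴c - ⅘b³ + 12/25b² - 16/25bc - 13/25b + 1/10c² + 37/50c + 7/25 ≠ 0; add g_5 = -14/25b⁴c - ⅘b³ + 12/25b² - 16/25bc - 13/25b + 1/10c² + 37/50c + 7/25 to the basis.

The other S-polynomials (S(f_1,g_4), S(f_2,g_4), S(g_3,g_4), S(f_1,g_5), S(f_2,g_5), S(g_3,g_5), S(g_4,g_5)) all reduce to 0 modulo the current basis, so we have a Gröbner basis.
Inter-reduce: drop elements whose leading term is divisible by another's, tail-reduce, and make monic.

G = {ab - 5/2ac - a - 7/2b²c - 5b + 3/2, ac² + ⅘ac + 4/25a + 14/25b³c + 7/5b²c² + 14/25b²c + ⅘b² + 2bc + 8/25b - 14/25c + 1/25, b⁴c + 10/7b³ - 6/7b² + 8/7bc + 13/14b - 5/28c² - 37/28c - ½}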